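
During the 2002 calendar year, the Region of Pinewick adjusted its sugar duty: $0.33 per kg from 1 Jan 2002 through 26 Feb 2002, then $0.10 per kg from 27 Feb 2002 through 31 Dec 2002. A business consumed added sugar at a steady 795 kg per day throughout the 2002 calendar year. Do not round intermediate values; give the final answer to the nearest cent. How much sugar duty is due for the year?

$39,439.95

1 Jan – 26 Feb 2002: 57 days × 795 kg/day = 45,315 kg at $0.33/kg → $14,953.95
27 Feb – 31 Dec 2002: 308 days × 795 kg/day = 244,860 kg at $0.10/kg → $24,486.00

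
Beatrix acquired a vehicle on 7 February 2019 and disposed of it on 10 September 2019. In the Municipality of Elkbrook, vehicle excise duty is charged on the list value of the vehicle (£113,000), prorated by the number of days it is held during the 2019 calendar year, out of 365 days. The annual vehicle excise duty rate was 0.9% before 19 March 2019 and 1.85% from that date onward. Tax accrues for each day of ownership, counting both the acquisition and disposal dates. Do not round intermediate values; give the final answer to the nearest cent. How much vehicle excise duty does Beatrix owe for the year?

7 February – 18 March 2019: 40 days at 0.9% → £113,000 × 0.9% × 40/365 = £111.4521
19 March – 10 September 2019: 176 days at 1.85% → £113,000 × 1.85% × 176/365 = £1,008.0219
Total = £1,119.4740

£1,119.47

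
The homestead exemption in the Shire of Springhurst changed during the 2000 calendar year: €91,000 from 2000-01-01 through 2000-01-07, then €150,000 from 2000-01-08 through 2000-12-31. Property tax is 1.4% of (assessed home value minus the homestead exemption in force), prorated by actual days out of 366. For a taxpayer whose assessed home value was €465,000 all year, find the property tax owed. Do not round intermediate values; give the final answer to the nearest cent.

2000-01-01 to 2000-01-07: 7 days, exemption €91,000 → (€465,000 − €91,000) × 1.4% × 7/366 = €100.1421
2000-01-08 to 2000-12-31: 359 days, exemption €150,000 → (€465,000 − €150,000) × 1.4% × 359/366 = €4,325.6557
Total = €4,425.7978

€4,425.80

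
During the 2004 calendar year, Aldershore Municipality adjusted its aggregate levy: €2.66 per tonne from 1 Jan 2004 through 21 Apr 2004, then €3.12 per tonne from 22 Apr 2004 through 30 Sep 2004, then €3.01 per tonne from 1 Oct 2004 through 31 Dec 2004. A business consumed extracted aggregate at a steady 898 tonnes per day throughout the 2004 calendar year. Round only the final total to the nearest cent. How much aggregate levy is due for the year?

1 Jan – 21 Apr 2004: 112 days × 898 tonnes/day = 100,576 tonnes at €2.66/tonne → €267,532.16
22 Apr – 30 Sep 2004: 162 days × 898 tonnes/day = 145,476 tonnes at €3.12/tonne → €453,885.12
1 Oct – 31 Dec 2004: 92 days × 898 tonnes/day = 82,616 tonnes at €3.01/tonne → €248,674.16

€970,091.44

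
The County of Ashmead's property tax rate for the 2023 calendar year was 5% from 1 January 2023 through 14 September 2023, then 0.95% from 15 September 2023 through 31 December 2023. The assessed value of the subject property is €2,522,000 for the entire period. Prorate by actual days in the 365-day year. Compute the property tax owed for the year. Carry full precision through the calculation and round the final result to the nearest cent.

1 January – 14 September 2023: 257 days at 5% → €2,522,000 × 5% × 257/365 = €88,788.2192
15 September – 31 December 2023: 108 days at 0.95% → €2,522,000 × 0.95% × 108/365 = €7,089.2384
Total = €95,877.4575

€95,877.46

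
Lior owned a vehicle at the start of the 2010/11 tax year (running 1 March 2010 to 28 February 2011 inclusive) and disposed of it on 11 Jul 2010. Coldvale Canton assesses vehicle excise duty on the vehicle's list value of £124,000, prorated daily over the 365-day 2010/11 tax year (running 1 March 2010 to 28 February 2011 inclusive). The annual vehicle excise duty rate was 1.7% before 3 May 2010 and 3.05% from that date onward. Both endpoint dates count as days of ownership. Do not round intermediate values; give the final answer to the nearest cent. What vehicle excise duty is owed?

£1,089.16

1 Mar – 2 May 2010: 63 days at 1.7% → £124,000 × 1.7% × 63/365 = £363.8466
3 May – 11 Jul 2010: 70 days at 3.05% → £124,000 × 3.05% × 70/365 = £725.3151
Total = £1,089.1616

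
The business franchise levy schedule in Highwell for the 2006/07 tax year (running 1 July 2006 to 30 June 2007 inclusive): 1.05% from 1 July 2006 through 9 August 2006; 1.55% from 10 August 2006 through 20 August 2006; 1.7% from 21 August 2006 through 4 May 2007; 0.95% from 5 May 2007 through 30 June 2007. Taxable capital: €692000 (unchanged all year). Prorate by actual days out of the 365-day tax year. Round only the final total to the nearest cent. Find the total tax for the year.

1 July – 9 August 2006: 40 days at 1.05% → €692000 × 1.05% × 40/365 = €796.2740
10 August – 20 August 2006: 11 days at 1.55% → €692000 × 1.55% × 11/365 = €323.2493
21 August 2006 – 4 May 2007: 257 days at 1.7% → €692000 × 1.7% × 257/365 = €8283.1452
5 May – 30 June 2007: 57 days at 0.95% → €692000 × 0.95% × 57/365 = €1026.6247
Total = €10429.2932

€10429.29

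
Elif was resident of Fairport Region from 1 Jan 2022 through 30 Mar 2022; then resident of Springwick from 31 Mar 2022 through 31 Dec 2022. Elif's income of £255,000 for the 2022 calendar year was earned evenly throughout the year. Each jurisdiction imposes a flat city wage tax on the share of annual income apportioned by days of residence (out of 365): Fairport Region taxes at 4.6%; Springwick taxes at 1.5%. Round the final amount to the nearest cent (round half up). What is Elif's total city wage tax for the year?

Fairport Region, 1 Jan – 30 Mar 2022: 89 days → £255,000 × 4.6% × 89/365 = £2,860.1918
Springwick, 31 Mar – 31 Dec 2022: 276 days → £255,000 × 1.5% × 276/365 = £2,892.3288
Total = £5,752.5205

£5,752.52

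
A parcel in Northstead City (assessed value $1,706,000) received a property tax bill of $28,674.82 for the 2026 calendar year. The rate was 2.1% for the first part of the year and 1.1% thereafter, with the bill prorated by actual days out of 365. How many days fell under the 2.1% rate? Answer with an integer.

212 days

Let d = days at the first rate; then 365 − d days at the second rate.
$1,706,000 × [2.1%·d + 1.1%·(365−d)] / 365 = $28,674.82
Solving gives d = 212, so the new rate took effect on August 1, 2026.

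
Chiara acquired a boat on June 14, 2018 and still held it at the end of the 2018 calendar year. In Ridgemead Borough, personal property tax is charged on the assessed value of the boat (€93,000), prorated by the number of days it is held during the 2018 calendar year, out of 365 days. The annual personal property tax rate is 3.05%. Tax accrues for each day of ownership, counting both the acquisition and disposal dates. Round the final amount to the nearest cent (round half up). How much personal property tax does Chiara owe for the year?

Days held (June 14 – December 31, 2018): 201 out of 365
Tax = €93,000 × 3.05% × 201/365 = €1,562.0178

€1,562.02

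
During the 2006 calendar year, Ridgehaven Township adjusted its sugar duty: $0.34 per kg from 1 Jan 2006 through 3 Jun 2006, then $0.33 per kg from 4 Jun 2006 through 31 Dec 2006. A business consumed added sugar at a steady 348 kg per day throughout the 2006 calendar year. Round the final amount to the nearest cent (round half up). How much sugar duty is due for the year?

1 Jan – 3 Jun 2006: 154 days × 348 kg/day = 53,592 kg at $0.34/kg → $18,221.28
4 Jun – 31 Dec 2006: 211 days × 348 kg/day = 73,428 kg at $0.33/kg → $24,231.24

$42,452.52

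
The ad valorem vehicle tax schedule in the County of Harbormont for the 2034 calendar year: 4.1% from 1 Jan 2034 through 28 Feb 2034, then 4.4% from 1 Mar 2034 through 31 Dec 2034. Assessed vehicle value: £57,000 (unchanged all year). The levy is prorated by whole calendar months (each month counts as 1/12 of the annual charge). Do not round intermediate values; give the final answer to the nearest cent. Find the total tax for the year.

£2,479.50

1 Jan – 28 Feb 2034: 2 months at 4.1% → £57,000 × 4.1% × 2/12 = £389.5000
1 Mar – 31 Dec 2034: 10 months at 4.4% → £57,000 × 4.4% × 10/12 = £2,090.0000
Total = £2,479.5000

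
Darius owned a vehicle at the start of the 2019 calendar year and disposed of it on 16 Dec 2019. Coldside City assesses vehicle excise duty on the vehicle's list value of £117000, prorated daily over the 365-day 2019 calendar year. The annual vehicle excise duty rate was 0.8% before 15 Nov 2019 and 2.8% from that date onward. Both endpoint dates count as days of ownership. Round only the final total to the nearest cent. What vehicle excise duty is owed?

£1102.68

1 Jan – 14 Nov 2019: 318 days at 0.8% → £117000 × 0.8% × 318/365 = £815.4740
15 Nov – 16 Dec 2019: 32 days at 2.8% → £117000 × 2.8% × 32/365 = £287.2110
Total = £1102.6849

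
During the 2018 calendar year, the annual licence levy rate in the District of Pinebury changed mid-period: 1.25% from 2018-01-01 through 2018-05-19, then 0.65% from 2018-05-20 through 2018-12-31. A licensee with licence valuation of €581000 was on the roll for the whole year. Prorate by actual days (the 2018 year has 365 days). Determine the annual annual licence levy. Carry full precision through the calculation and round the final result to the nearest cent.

2018-01-01 to 2018-05-19: 139 days at 1.25% → €581000 × 1.25% × 139/365 = €2765.7192
2018-05-20 to 2018-12-31: 226 days at 0.65% → €581000 × 0.65% × 226/365 = €2338.3260
Total = €5104.0452

€5104.05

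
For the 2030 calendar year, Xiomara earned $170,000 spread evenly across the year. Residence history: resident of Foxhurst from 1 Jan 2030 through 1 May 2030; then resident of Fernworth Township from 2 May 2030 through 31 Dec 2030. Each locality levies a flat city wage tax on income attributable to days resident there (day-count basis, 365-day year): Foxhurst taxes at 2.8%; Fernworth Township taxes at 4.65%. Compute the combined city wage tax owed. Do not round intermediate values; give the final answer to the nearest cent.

$6,862.41

Foxhurst, 1 Jan – 1 May 2030: 121 days → $170,000 × 2.8% × 121/365 = $1,577.9726
Fernworth Township, 2 May – 31 Dec 2030: 244 days → $170,000 × 4.65% × 244/365 = $5,284.4384
Total = $6,862.4110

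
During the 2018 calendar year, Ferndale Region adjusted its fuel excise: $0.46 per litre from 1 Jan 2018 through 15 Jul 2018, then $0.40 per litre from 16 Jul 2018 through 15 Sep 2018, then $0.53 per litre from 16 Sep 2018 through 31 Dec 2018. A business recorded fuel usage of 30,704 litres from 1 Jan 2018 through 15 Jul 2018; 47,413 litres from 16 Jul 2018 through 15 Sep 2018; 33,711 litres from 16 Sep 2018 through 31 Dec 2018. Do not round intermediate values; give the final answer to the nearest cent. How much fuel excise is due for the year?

$50,955.87

1 Jan – 15 Jul 2018: 30,704 litres at $0.46/litre → $14,123.84
16 Jul – 15 Sep 2018: 47,413 litres at $0.40/litre → $18,965.20
16 Sep – 31 Dec 2018: 33,711 litres at $0.53/litre → $17,866.83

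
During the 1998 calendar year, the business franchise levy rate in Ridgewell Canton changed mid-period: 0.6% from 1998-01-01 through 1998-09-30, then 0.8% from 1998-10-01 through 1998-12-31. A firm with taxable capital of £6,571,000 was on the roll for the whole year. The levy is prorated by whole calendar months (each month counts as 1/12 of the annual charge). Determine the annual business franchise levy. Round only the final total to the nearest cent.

£42,711.50

1998-01-01 to 1998-09-30: 9 months at 0.6% → £6,571,000 × 0.6% × 9/12 = £29,569.5000
1998-10-01 to 1998-12-31: 3 months at 0.8% → £6,571,000 × 0.8% × 3/12 = £13,142.0000
Total = £42,711.5000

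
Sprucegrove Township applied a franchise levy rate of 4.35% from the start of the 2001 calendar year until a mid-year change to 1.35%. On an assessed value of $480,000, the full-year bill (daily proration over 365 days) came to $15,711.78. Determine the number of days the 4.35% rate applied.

Let d = days at the first rate; then 365 − d days at the second rate.
$480,000 × [4.35%·d + 1.35%·(365−d)] / 365 = $15,711.78
Solving gives d = 234, so the new rate took effect on August 23, 2001.

234 days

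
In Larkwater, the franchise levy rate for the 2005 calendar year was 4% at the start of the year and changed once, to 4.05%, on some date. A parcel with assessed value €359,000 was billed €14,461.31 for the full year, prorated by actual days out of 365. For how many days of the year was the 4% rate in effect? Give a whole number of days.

159 days

Let d = days at the first rate; then 365 − d days at the second rate.
€359,000 × [4%·d + 4.05%·(365−d)] / 365 = €14,461.31
Solving gives d = 159, so the new rate took effect on 9 June 2005.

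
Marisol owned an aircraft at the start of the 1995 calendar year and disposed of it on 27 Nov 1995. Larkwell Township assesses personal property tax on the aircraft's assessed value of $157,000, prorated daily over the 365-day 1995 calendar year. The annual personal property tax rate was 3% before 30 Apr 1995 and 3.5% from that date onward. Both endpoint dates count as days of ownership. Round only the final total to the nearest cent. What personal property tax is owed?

1 Jan – 29 Apr 1995: 119 days at 3% → $157,000 × 3% × 119/365 = $1,535.5890
30 Apr – 27 Nov 1995: 212 days at 3.5% → $157,000 × 3.5% × 212/365 = $3,191.6164
Total = $4,727.2055

$4,727.21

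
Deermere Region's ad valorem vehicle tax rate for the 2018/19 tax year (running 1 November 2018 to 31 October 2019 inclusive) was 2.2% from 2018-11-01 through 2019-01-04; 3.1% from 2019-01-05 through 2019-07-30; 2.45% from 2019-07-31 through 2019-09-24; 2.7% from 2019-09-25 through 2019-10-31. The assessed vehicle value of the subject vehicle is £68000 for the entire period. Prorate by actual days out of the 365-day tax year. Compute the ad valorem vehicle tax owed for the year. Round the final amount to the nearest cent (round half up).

2018-11-01 to 2019-01-04: 65 days at 2.2% → £68000 × 2.2% × 65/365 = £266.4110
2019-01-05 to 2019-07-30: 207 days at 3.1% → £68000 × 3.1% × 207/365 = £1195.4959
2019-07-31 to 2019-09-24: 56 days at 2.45% → £68000 × 2.45% × 56/365 = £255.6055
2019-09-25 to 2019-10-31: 37 days at 2.7% → £68000 × 2.7% × 37/365 = £186.1151
Total = £1903.6274

£1903.63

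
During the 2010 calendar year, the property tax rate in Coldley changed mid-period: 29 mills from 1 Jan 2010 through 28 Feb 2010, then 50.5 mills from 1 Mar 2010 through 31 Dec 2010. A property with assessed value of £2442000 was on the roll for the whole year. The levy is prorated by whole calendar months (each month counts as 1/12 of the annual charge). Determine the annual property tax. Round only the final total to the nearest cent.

£114570.50

1 Jan – 28 Feb 2010: 2 months at 29 mills → £2442000 × 2.9% × 2/12 = £11803.0000
1 Mar – 31 Dec 2010: 10 months at 50.5 mills → £2442000 × 5.05% × 10/12 = £102767.5000
Total = £114570.5000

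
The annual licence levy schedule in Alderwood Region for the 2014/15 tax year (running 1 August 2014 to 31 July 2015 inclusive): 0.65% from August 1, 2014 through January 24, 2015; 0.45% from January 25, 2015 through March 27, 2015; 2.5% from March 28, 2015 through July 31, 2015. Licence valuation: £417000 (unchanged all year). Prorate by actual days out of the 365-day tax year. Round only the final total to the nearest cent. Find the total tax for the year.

August 1, 2014 – January 24, 2015: 177 days at 0.65% → £417000 × 0.65% × 177/365 = £1314.4068
January 25 – March 27, 2015: 62 days at 0.45% → £417000 × 0.45% × 62/365 = £318.7479
March 28 – July 31, 2015: 126 days at 2.5% → £417000 × 2.5% × 126/365 = £3598.7671
Total = £5231.9219

£5231.92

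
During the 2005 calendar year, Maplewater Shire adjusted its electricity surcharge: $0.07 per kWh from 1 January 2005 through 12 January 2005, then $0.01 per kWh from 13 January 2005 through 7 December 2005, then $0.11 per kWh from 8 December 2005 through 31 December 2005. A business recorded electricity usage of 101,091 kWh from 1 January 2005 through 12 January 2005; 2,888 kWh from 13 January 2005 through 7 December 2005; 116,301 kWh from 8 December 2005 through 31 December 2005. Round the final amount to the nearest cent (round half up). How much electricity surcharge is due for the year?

$19898.36

1 January – 12 January 2005: 101,091 kWh at $0.07/kWh → $7076.37
13 January – 7 December 2005: 2,888 kWh at $0.01/kWh → $28.88
8 December – 31 December 2005: 116,301 kWh at $0.11/kWh → $12793.11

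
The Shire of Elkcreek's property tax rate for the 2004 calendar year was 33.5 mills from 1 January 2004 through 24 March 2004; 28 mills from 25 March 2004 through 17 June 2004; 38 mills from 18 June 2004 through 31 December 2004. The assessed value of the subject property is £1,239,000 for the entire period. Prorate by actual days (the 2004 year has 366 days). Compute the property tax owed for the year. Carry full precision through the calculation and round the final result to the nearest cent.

1 January – 24 March 2004: 84 days at 33.5 mills → £1,239,000 × 3.35% × 84/366 = £9,526.0820
25 March – 17 June 2004: 85 days at 28 mills → £1,239,000 × 2.8% × 85/366 = £8,056.8852
18 June – 31 December 2004: 197 days at 38 mills → £1,239,000 × 3.8% × 197/366 = £25,341.9508
Total = £42,924.9180

£42,924.92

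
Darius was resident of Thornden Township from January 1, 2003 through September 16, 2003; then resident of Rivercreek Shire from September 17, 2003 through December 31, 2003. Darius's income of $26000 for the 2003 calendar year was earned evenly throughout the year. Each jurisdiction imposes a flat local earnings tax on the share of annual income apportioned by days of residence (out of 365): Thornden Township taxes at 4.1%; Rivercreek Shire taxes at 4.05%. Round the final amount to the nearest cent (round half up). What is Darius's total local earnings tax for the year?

Thornden Township, January 1 – September 16, 2003: 259 days → $26000 × 4.1% × 259/365 = $756.4219
Rivercreek Shire, September 17 – December 31, 2003: 106 days → $26000 × 4.05% × 106/365 = $305.8027
Total = $1062.2247

$1062.22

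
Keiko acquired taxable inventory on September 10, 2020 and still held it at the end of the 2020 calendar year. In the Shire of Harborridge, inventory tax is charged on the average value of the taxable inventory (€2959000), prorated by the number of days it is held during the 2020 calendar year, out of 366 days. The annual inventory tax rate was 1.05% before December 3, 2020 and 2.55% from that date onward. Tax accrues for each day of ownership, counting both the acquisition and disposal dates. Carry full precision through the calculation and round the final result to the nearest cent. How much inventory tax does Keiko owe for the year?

September 10 – December 2, 2020: 84 days at 1.05% → €2959000 × 1.05% × 84/366 = €7130.7049
December 3 – December 31, 2020: 29 days at 2.55% → €2959000 × 2.55% × 29/366 = €5978.6352
Total = €13109.3402

€13109.34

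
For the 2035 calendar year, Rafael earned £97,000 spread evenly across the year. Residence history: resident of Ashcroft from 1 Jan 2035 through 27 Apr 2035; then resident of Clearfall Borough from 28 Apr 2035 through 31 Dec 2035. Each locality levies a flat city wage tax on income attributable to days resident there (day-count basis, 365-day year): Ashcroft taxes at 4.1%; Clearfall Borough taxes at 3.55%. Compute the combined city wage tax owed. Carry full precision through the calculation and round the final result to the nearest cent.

£3,614.51

Ashcroft, 1 Jan – 27 Apr 2035: 117 days → £97,000 × 4.1% × 117/365 = £1,274.8192
Clearfall Borough, 28 Apr – 31 Dec 2035: 248 days → £97,000 × 3.55% × 248/365 = £2,339.6932
Total = £3,614.5123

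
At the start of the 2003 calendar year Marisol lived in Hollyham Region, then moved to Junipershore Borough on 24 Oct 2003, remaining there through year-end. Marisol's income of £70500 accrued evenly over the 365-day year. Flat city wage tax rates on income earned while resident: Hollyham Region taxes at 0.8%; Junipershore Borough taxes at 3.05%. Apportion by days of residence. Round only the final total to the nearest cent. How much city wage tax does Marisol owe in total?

Hollyham Region, 1 Jan – 23 Oct 2003: 296 days → £70500 × 0.8% × 296/365 = £457.3808
Junipershore Borough, 24 Oct – 31 Dec 2003: 69 days → £70500 × 3.05% × 69/365 = £406.4856
Total = £863.8664

£863.87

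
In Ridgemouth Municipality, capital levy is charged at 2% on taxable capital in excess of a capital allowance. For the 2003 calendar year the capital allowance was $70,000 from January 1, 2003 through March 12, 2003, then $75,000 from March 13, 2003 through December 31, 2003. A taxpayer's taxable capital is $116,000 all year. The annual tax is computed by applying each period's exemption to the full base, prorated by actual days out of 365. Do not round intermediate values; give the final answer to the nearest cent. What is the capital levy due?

January 1 – March 12, 2003: 71 days, exemption $70,000 → ($116,000 − $70,000) × 2% × 71/365 = $178.9589
March 13 – December 31, 2003: 294 days, exemption $75,000 → ($116,000 − $75,000) × 2% × 294/365 = $660.4932
Total = $839.4521

$839.45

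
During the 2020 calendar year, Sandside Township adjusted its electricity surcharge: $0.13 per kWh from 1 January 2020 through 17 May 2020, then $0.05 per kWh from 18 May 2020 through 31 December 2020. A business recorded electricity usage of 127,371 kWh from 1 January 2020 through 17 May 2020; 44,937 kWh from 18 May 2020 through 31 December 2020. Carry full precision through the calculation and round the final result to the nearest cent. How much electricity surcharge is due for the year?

1 January – 17 May 2020: 127,371 kWh at $0.13/kWh → $16,558.23
18 May – 31 December 2020: 44,937 kWh at $0.05/kWh → $2,246.85

$18,805.08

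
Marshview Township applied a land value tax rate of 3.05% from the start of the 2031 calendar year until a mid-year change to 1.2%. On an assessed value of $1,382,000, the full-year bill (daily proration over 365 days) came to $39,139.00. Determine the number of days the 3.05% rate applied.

322 days

Let d = days at the first rate; then 365 − d days at the second rate.
$1,382,000 × [3.05%·d + 1.2%·(365−d)] / 365 = $39,139.00
Solving gives d = 322, so the new rate took effect on 19 Nov 2031.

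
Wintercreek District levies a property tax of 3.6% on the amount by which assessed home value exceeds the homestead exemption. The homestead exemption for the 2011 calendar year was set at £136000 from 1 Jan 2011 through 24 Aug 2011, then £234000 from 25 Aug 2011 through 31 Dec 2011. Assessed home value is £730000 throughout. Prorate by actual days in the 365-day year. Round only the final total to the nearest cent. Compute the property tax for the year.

£20137.12

1 Jan – 24 Aug 2011: 236 days, exemption £136000 → (£730000 − £136000) × 3.6% × 236/365 = £13826.3671
25 Aug – 31 Dec 2011: 129 days, exemption £234000 → (£730000 − £234000) × 3.6% × 129/365 = £6310.7507
Total = £20137.1178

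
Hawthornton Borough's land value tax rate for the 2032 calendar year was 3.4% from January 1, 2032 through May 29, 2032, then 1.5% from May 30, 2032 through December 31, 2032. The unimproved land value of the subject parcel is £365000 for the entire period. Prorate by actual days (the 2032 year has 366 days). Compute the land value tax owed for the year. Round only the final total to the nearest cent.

January 1 – May 29, 2032: 150 days at 3.4% → £365000 × 3.4% × 150/366 = £5086.0656
May 30 – December 31, 2032: 216 days at 1.5% → £365000 × 1.5% × 216/366 = £3231.1475
Total = £8317.2131

£8317.21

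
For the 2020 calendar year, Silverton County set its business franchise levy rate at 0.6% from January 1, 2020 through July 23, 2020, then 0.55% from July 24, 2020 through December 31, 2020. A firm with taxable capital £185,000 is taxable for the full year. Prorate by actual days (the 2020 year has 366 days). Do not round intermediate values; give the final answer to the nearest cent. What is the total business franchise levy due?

January 1 – July 23, 2020: 205 days at 0.6% → £185,000 × 0.6% × 205/366 = £621.7213
July 24 – December 31, 2020: 161 days at 0.55% → £185,000 × 0.55% × 161/366 = £447.5888
Total = £1,069.3101

£1,069.31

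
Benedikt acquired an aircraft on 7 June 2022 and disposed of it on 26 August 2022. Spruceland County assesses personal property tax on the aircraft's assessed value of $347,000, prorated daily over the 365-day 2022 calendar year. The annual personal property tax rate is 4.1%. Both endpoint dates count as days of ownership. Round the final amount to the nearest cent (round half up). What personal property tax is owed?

Days held (7 June – 26 August 2022): 81 out of 365
Tax = $347,000 × 4.1% × 81/365 = $3,157.2247

$3,157.22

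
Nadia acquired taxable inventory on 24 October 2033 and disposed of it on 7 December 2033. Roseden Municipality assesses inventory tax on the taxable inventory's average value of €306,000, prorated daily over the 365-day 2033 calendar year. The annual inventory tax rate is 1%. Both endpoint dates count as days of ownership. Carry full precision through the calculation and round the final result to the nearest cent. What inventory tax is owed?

Days held (24 October – 7 December 2033): 45 out of 365
Tax = €306,000 × 1% × 45/365 = €377.2603

€377.26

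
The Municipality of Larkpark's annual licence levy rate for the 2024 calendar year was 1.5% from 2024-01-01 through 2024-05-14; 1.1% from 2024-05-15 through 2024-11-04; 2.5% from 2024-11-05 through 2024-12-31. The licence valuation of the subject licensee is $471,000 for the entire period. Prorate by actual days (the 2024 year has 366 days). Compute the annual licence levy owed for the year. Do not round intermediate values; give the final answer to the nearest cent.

2024-01-01 to 2024-05-14: 135 days at 1.5% → $471,000 × 1.5% × 135/366 = $2,605.9426
2024-05-15 to 2024-11-04: 174 days at 1.1% → $471,000 × 1.1% × 174/366 = $2,463.0984
2024-11-05 to 2024-12-31: 57 days at 2.5% → $471,000 × 2.5% × 57/366 = $1,833.8115
Total = $6,902.8525

$6,902.85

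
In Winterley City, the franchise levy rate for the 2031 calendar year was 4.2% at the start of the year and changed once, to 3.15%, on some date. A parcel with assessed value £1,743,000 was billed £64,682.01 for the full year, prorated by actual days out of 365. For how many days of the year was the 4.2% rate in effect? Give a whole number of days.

195 days

Let d = days at the first rate; then 365 − d days at the second rate.
£1,743,000 × [4.2%·d + 3.15%·(365−d)] / 365 = £64,682.01
Solving gives d = 195, so the new rate took effect on 15 Jul 2031.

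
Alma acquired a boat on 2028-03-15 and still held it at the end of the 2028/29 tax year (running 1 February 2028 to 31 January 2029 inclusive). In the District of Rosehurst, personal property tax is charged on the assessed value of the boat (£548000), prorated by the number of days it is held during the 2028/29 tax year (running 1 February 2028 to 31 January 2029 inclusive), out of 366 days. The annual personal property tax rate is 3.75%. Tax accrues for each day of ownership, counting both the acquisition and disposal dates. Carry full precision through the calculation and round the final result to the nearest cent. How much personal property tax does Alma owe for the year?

£18135.66

Days held (2028-03-15 to 2029-01-31): 323 out of 366
Tax = £548000 × 3.75% × 323/366 = £18135.6557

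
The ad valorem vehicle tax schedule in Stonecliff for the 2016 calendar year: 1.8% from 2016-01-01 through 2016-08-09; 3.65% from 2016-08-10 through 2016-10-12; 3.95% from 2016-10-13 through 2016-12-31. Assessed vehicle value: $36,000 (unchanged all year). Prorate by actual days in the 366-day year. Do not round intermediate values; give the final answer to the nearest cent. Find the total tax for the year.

2016-01-01 to 2016-08-09: 222 days at 1.8% → $36,000 × 1.8% × 222/366 = $393.0492
2016-08-10 to 2016-10-12: 64 days at 3.65% → $36,000 × 3.65% × 64/366 = $229.7705
2016-10-13 to 2016-12-31: 80 days at 3.95% → $36,000 × 3.95% × 80/366 = $310.8197
Total = $933.6393

$933.64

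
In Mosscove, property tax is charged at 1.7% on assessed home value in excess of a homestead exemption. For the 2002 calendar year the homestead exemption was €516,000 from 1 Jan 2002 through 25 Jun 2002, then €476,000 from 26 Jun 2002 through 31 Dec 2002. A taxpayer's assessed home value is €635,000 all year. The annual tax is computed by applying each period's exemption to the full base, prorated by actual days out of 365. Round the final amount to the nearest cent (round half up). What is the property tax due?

€2,375.11

1 Jan – 25 Jun 2002: 176 days, exemption €516,000 → (€635,000 − €516,000) × 1.7% × 176/365 = €975.4740
26 Jun – 31 Dec 2002: 189 days, exemption €476,000 → (€635,000 − €476,000) × 1.7% × 189/365 = €1,399.6356
Total = €2,375.1096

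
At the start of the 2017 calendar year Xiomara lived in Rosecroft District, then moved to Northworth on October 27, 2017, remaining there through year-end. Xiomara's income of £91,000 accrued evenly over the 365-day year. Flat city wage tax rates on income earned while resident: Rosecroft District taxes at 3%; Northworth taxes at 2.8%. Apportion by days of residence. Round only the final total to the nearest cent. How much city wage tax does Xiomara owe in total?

Rosecroft District, January 1 – October 26, 2017: 299 days → £91,000 × 3% × 299/365 = £2,236.3562
Northworth, October 27 – December 31, 2017: 66 days → £91,000 × 2.8% × 66/365 = £460.7342
Total = £2,697.0904

£2,697.09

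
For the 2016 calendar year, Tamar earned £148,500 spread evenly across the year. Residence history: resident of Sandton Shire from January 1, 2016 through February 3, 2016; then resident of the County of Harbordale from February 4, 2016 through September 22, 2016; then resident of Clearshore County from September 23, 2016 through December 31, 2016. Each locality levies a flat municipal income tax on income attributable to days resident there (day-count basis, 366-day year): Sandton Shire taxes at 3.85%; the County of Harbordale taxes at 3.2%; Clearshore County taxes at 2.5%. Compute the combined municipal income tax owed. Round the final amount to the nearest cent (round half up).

Sandton Shire, January 1 – February 3, 2016: 34 days → £148,500 × 3.85% × 34/366 = £531.1107
The County of Harbordale, February 4 – September 22, 2016: 232 days → £148,500 × 3.2% × 232/366 = £3,012.1967
Clearshore County, September 23 – December 31, 2016: 100 days → £148,500 × 2.5% × 100/366 = £1,014.3443
Total = £4,557.6516

£4,557.65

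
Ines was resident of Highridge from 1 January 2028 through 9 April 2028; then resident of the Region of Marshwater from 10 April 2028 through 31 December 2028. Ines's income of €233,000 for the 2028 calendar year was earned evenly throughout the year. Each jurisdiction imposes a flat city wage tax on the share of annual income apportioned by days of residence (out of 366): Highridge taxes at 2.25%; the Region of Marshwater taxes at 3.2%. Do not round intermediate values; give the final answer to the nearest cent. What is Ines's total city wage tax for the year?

Highridge, 1 January – 9 April 2028: 100 days → €233,000 × 2.25% × 100/366 = €1,432.3770
The Region of Marshwater, 10 April – 31 December 2028: 266 days → €233,000 × 3.2% × 266/366 = €5,418.8415
Total = €6,851.2186

€6,851.22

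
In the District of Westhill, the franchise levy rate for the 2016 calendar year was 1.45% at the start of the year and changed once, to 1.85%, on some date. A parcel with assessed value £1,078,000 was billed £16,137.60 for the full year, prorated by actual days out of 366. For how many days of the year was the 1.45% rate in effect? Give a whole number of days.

323 days

Let d = days at the first rate; then 366 − d days at the second rate.
£1,078,000 × [1.45%·d + 1.85%·(366−d)] / 366 = £16,137.60
Solving gives d = 323, so the new rate took effect on 19 November 2016.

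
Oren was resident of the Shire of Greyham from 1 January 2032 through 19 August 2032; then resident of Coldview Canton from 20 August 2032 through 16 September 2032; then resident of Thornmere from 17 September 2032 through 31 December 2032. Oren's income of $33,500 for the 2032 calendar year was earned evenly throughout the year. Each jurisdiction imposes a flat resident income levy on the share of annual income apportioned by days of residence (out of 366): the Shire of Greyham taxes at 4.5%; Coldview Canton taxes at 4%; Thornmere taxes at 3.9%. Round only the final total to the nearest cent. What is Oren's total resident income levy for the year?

The Shire of Greyham, 1 January – 19 August 2032: 232 days → $33,500 × 4.5% × 232/366 = $955.5738
Coldview Canton, 20 August – 16 September 2032: 28 days → $33,500 × 4% × 28/366 = $102.5137
Thornmere, 17 September – 31 December 2032: 106 days → $33,500 × 3.9% × 106/366 = $378.3852
Total = $1,436.4727

$1,436.47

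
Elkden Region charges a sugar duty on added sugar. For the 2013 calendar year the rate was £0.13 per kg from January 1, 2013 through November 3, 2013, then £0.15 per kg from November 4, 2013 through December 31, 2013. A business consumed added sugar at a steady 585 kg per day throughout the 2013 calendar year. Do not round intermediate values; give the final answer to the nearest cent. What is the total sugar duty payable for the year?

£28436.85

January 1 – November 3, 2013: 307 days × 585 kg/day = 179,595 kg at £0.13/kg → £23347.35
November 4 – December 31, 2013: 58 days × 585 kg/day = 33,930 kg at £0.15/kg → £5089.50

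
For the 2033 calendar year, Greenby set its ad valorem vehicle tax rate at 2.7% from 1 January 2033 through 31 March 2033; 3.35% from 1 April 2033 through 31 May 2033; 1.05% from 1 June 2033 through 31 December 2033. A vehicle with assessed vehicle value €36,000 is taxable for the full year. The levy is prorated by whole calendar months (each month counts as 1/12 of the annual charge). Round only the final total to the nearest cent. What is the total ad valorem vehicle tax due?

€664.50

1 January – 31 March 2033: 3 months at 2.7% → €36,000 × 2.7% × 3/12 = €243.0000
1 April – 31 May 2033: 2 months at 3.35% → €36,000 × 3.35% × 2/12 = €201.0000
1 June – 31 December 2033: 7 months at 1.05% → €36,000 × 1.05% × 7/12 = €220.5000
Total = €664.5000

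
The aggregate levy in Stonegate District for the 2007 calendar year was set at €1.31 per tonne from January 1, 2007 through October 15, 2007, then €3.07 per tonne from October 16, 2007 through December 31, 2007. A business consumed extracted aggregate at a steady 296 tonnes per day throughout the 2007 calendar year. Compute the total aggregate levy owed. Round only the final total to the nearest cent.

€181,646.32

January 1 – October 15, 2007: 288 days × 296 tonnes/day = 85,248 tonnes at €1.31/tonne → €111,674.88
October 16 – December 31, 2007: 77 days × 296 tonnes/day = 22,792 tonnes at €3.07/tonne → €69,971.44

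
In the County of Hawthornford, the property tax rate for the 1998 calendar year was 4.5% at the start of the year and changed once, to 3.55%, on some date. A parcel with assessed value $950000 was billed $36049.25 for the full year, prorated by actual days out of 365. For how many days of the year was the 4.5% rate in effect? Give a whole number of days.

94 days

Let d = days at the first rate; then 365 − d days at the second rate.
$950000 × [4.5%·d + 3.55%·(365−d)] / 365 = $36049.25
Solving gives d = 94, so the new rate took effect on 5 April 1998.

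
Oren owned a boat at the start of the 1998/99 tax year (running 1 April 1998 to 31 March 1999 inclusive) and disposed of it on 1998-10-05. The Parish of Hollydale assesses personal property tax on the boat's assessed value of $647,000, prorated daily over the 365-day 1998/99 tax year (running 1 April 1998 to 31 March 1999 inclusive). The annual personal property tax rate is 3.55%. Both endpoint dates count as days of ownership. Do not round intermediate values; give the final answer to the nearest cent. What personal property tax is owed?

$11,830.35

Days held (1998-04-01 to 1998-10-05): 188 out of 365
Tax = $647,000 × 3.55% × 188/365 = $11,830.3507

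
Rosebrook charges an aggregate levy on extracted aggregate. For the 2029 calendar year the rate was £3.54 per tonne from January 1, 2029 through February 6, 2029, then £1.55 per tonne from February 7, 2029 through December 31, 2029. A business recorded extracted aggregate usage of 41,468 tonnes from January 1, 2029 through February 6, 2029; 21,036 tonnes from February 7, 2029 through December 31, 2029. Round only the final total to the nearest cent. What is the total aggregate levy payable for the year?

January 1 – February 6, 2029: 41,468 tonnes at £3.54/tonne → £146796.72
February 7 – December 31, 2029: 21,036 tonnes at £1.55/tonne → £32605.80

£179402.52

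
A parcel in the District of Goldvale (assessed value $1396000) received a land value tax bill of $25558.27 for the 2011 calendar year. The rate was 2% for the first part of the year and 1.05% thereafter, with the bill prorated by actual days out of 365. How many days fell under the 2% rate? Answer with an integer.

Let d = days at the first rate; then 365 − d days at the second rate.
$1396000 × [2%·d + 1.05%·(365−d)] / 365 = $25558.27
Solving gives d = 300, so the new rate took effect on October 28, 2011.

300 days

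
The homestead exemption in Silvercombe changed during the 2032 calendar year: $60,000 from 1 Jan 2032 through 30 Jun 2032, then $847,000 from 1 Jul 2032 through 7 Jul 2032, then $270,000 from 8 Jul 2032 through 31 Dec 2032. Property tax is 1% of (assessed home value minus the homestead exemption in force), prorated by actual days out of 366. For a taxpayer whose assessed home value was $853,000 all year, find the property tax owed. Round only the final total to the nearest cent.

$6,763.91

1 Jan – 30 Jun 2032: 182 days, exemption $60,000 → ($853,000 − $60,000) × 1% × 182/366 = $3,943.3333
1 Jul – 7 Jul 2032: 7 days, exemption $847,000 → ($853,000 − $847,000) × 1% × 7/366 = $1.1475
8 Jul – 31 Dec 2032: 177 days, exemption $270,000 → ($853,000 − $270,000) × 1% × 177/366 = $2,819.4262
Total = $6,763.9071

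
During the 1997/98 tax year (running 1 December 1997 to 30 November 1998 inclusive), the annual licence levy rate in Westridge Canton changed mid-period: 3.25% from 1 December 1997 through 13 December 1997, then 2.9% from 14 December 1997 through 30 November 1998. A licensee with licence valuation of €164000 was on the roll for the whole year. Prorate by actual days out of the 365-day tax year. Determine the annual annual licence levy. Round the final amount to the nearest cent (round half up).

1 December – 13 December 1997: 13 days at 3.25% → €164000 × 3.25% × 13/365 = €189.8356
14 December 1997 – 30 November 1998: 352 days at 2.9% → €164000 × 2.9% × 352/365 = €4586.6082
Total = €4776.4438

€4776.44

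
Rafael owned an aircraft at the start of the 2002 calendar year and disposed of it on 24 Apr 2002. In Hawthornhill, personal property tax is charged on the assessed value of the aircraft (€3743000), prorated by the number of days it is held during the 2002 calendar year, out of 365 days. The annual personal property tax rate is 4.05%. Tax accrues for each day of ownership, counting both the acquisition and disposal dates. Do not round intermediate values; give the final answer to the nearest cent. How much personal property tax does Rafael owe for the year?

Days held (1 Jan – 24 Apr 2002): 114 out of 365
Tax = €3743000 × 4.05% × 114/365 = €47346.3863

€47346.39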